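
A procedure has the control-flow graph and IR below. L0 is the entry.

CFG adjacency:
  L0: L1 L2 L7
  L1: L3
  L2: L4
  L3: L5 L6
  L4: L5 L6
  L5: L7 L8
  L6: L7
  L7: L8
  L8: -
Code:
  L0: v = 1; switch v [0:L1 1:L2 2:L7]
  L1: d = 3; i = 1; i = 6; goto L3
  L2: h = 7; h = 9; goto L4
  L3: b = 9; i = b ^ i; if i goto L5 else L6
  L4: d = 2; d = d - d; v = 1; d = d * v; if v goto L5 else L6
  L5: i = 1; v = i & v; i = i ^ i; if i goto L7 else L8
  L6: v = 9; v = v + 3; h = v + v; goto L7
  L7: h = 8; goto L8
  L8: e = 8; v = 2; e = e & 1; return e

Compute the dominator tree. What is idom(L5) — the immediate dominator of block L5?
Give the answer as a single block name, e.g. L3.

idom tree: L1←L0 L2←L0 L3←L1 L4←L2 L5←L0 L6←L0 L7←L0 L8←L0
Dom∩ at merges:
  L5: preds {L3,L4}: {L0,L1,L3} ∩ {L0,L2,L4} = {L0}; idom=L0
  L6: preds {L3,L4}: {L0,L1,L3} ∩ {L0,L2,L4} = {L0}; idom=L0
  L7: preds {L0,L5,L6}: {L0} ∩ {L0,L5} ∩ {L0,L6} = {L0}; idom=L0
  L8: preds {L5,L7}: {L0,L5} ∩ {L0,L7} = {L0}; idom=L0

idom(L5) = L0

Answer: L0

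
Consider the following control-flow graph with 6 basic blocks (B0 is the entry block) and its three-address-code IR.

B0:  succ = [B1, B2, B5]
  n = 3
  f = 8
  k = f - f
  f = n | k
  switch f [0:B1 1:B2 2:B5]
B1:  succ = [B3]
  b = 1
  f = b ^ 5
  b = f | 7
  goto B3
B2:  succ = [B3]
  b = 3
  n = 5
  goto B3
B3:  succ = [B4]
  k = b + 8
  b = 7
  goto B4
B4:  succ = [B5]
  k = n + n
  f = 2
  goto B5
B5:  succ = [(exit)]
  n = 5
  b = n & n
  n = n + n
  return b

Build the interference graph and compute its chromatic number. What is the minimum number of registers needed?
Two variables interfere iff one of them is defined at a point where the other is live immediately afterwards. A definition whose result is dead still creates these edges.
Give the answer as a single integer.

Answer: 2

Derivation:
def/use:
  B0: {f,k,n} / ∅
  B1: {b,f} / ∅
  B2: {b,n} / ∅
  B3: {b,k} / {b}
  B4: {f,k} / {n}
  B5: {b,n} / ∅

Live sets:
  B0 li=∅ lo={n}
  B1 li={n} lo={b,n}
  B2 li=∅ lo={b,n}
  B3 li={b,n} lo={n}
  B4 li={n} lo=∅
  B5 li=∅ lo=∅

Conflict graph:
  b: {n}
  f: {n}
  k: {n}
  n: {b,f,k}

Chromatic number:
  lower bound: {b,n} mutually conflict ⇒ χ ≥ 2
  2-colouring: c0={n}  c1={b,f,k}
  χ = 2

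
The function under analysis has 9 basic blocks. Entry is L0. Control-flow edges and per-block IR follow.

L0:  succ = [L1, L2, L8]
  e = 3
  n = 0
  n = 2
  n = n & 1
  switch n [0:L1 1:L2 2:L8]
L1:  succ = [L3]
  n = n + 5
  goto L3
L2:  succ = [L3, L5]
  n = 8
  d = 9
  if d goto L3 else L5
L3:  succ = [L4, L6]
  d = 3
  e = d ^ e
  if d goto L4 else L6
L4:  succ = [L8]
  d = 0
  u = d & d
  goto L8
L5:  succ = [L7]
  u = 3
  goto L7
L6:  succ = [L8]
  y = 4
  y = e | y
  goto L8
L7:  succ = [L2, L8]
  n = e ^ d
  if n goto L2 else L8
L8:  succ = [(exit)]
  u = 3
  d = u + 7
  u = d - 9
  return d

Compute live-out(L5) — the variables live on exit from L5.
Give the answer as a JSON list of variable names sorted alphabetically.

Answer: ["d", "e"]

Derivation:
Per-block:
  L0 def {e,n} use ∅
  L1 def {n} use {n}
  L2 def {d,n} use ∅
  L3 def {d,e} use {e}
  L4 def {d,u} use ∅
  L5 def {u} use ∅
  L6 def {y} use {e}
  L7 def {n} use {d,e}
  L8 def {d,u} use ∅

Backward fixpoint:
  L0 li=∅ lo={e,n}
  L1 li={e,n} lo={e}
  L2 li={e} lo={d,e}
  L3 li={e} lo={e}
  L4 li=∅ lo=∅
  L5 li={d,e} lo={d,e}
  L6 li={e} lo=∅
  L7 li={d,e} lo={e}
  L8 li=∅ lo=∅

live-out(L5) = ["d", "e"]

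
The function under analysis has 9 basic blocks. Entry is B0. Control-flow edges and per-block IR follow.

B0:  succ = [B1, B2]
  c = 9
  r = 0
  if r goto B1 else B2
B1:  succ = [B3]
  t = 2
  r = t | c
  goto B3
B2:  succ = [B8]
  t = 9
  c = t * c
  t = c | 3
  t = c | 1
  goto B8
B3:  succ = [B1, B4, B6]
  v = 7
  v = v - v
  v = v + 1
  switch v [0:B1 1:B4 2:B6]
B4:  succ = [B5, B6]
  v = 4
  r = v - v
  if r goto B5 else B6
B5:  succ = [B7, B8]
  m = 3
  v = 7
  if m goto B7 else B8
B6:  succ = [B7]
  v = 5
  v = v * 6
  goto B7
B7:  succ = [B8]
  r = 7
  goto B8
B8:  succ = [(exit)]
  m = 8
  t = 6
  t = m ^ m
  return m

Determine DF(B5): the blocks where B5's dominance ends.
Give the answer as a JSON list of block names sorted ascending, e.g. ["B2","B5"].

idom tree: B1←B0 B2←B0 B3←B1 B4←B3 B5←B4 B6←B3 B7←B3 B8←B0
Dom at joins:
  B1: preds {B0,B3}: {B0} ∩ {B0,B1,B3} = {B0}; idom=B0
  B6: preds {B3,B4}: {B0,B1,B3} ∩ {B0,B1,B3,B4} = {B0,B1,B3}; idom=B3
  B7: preds {B5,B6}: {B0,B1,B3,B4,B5} ∩ {B0,B1,B3,B6} = {B0,B1,B3}; idom=B3
  B8: preds {B2,B5,B7}: {B0,B2} ∩ {B0,B1,B3,B4,B5} ∩ {B0,B1,B3,B7} = {B0}; idom=B0

Frontier:
  B1←B0: walk · to B0
  B1←B3: walk B3→B1 to B0
  B6←B3: walk · to B3
  B6←B4: walk B4 to B3
  B7←B5: walk B5→B4 to B3
  B7←B6: walk B6 to B3
  B8←B2: walk B2 to B0
  B8←B5: walk B5→B4→B3→B1 to B0
  B8←B7: walk B7→B3→B1 to B0
  B0 → ∅
  B1 → {B1,B8}
  B2 → {B8}
  B3 → {B1,B8}
  B4 → {B6,B7,B8}
  B5 → {B7,B8}
  B6 → {B7}
  B7 → {B8}
  B8 → ∅

DF(B5) = ["B7", "B8"]

Answer: ["B7", "B8"]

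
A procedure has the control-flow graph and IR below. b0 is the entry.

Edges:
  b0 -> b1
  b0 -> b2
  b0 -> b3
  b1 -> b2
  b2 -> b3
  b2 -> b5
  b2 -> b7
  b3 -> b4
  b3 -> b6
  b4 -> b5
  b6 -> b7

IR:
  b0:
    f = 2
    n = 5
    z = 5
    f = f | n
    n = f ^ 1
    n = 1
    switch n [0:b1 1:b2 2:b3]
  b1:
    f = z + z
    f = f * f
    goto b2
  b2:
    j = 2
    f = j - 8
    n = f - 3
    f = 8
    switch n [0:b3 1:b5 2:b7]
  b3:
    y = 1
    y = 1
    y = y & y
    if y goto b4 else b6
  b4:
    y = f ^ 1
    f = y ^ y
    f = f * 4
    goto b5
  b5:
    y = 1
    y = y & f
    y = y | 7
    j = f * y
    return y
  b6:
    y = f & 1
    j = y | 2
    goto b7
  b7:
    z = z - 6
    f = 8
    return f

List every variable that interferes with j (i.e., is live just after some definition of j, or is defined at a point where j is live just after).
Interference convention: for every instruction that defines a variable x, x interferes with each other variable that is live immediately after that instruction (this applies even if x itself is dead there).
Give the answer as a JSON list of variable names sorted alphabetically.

Answer: ["y", "z"]

Working:
Block summaries:
  b0 def {f,n,z} use ∅
  b1 def {f} use {z}
  b2 def {f,j,n} use ∅
  b3 def {y} use ∅
  b4 def {f,y} use {f}
  b5 def {j,y} use {f}
  b6 def {j,y} use {f}
  b7 def {f,z} use {z}

Backward fixpoint:
  b0 li=∅ lo={f,z}
  b1 li={z} lo={z}
  b2 li={z} lo={f,z}
  b3 li={f,z} lo={f,z}
  b4 li={f} lo={f}
  b5 li={f} lo=∅
  b6 li={f,z} lo={z}
  b7 li={z} lo=∅

Conflict graph:
  f — {n,y,z}
  j — {y,z}
  n — {f,z}
  y — {f,j,z}
  z — {f,j,n,y}

N(j) = ["y", "z"]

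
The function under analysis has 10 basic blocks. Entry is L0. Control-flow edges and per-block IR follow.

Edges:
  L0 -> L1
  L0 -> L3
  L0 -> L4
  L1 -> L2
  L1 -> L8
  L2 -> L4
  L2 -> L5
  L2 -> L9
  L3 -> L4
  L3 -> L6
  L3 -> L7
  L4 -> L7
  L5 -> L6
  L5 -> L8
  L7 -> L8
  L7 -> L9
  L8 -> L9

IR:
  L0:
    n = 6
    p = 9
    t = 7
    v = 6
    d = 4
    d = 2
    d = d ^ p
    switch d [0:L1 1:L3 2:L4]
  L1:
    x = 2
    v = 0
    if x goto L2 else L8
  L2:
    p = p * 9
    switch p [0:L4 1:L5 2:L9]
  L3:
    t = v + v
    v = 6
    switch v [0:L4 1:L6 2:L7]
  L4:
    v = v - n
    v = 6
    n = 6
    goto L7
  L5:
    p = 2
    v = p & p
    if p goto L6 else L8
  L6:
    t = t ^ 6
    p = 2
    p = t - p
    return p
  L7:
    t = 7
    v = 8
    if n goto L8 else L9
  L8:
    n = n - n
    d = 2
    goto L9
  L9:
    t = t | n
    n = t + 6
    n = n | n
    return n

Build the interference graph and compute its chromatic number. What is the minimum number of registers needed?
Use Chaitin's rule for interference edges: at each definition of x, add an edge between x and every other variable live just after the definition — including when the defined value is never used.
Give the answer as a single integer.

Answer: 5

Derivation:
Per-block:
  L0: def={d,n,p,t,v} ue=∅
  L1: def={v,x} ue=∅
  L2: def={p} ue={p}
  L3: def={t,v} ue={v}
  L4: def={n,v} ue={n,v}
  L5: def={p,v} ue=∅
  L6: def={p,t} ue={t}
  L7: def={t,v} ue={n}
  L8: def={d,n} ue={n}
  L9: def={n,t} ue={n,t}

Liveness:
  L0: in=∅ out={n,p,t,v}
  L1: in={n,p,t} out={n,p,t,v}
  L2: in={n,p,t,v} out={n,t,v}
  L3: in={n,v} out={n,t,v}
  L4: in={n,v} out={n}
  L5: in={n,t} out={n,t}
  L6: in={t} out=∅
  L7: in={n} out={n,t}
  L8: in={n,t} out={n,t}
  L9: in={n,t} out=∅

Conflict graph:
  d: {n,p,t,v}
  n: {d,p,t,v,x}
  p: {d,n,t,v,x}
  t: {d,n,p,v,x}
  v: {d,n,p,t,x}
  x: {n,p,t,v}

Colouring:
  lower bound: {d,n,p,t,v} mutually conflict ⇒ χ ≥ 5
  assign d→c4 n→c0 p→c1 t→c2 v→c3 x→c4 — no edge inside a register ⇒ χ ≤ 5
  χ = 5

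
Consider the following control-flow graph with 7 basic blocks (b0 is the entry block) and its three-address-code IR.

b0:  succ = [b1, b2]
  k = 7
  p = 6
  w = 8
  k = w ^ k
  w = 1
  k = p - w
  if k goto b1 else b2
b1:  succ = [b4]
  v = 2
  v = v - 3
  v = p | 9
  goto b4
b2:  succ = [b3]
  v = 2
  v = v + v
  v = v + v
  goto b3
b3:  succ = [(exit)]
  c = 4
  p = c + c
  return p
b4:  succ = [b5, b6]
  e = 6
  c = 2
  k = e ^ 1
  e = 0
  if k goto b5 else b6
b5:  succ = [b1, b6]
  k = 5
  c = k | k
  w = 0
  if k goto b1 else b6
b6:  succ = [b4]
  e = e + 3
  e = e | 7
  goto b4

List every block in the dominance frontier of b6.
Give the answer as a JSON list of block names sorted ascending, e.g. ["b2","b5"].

idom tree: b1←b0 b2←b0 b3←b2 b4←b1 b5←b4 b6←b4
Join-block Dom:
  b1: preds {b0,b5}: {b0} ∩ {b0,b1,b4,b5} = {b0}; idom=b0
  b4: preds {b1,b6}: {b0,b1} ∩ {b0,b1,b4,b6} = {b0,b1}; idom=b1
  b6: preds {b4,b5}: {b0,b1,b4} ∩ {b0,b1,b4,b5} = {b0,b1,b4}; idom=b4

DF derivation:
  b1←b0: walk · to b0
  b1←b5: walk b5→b4→b1 to b0
  b4←b1: walk · to b1
  b4←b6: walk b6→b4 to b1
  b6←b4: walk · to b4
  b6←b5: walk b5 to b4
  b0 → ∅
  b1 → {b1}
  b2 → ∅
  b3 → ∅
  b4 → {b1,b4}
  b5 → {b1,b6}
  b6 → {b4}

DF(b6) = ["b4"]

Answer: ["b4"]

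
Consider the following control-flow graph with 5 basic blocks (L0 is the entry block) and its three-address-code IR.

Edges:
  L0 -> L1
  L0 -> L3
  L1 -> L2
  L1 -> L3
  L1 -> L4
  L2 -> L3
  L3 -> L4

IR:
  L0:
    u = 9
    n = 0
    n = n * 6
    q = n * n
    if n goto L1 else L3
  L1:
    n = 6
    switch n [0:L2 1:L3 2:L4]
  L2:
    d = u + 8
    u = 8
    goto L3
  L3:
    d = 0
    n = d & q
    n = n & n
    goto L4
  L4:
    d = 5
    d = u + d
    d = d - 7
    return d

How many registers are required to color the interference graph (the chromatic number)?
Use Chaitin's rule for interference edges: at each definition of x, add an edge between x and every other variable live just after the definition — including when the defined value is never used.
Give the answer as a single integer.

def/use:
  L0: def={n,q,u} ue=∅
  L1: def={n} ue=∅
  L2: def={d,u} ue={u}
  L3: def={d,n} ue={q}
  L4: def={d} ue={u}

Liveness:
  L0 li=∅ lo={q,u}
  L1 li={q,u} lo={q,u}
  L2 li={q,u} lo={q,u}
  L3 li={q,u} lo={u}
  L4 li={u} lo=∅

Interfere edges:
  d — {q,u}
  n — {q,u}
  q — {d,n,u}
  u — {d,n,q}

Chromatic number:
  {d,q,u} pairwise interfere (3-clique) ⇒ χ ≥ 3
  3-colouring: c0={q}  c1={u}  c2={d,n}
  χ = 3

Answer: 3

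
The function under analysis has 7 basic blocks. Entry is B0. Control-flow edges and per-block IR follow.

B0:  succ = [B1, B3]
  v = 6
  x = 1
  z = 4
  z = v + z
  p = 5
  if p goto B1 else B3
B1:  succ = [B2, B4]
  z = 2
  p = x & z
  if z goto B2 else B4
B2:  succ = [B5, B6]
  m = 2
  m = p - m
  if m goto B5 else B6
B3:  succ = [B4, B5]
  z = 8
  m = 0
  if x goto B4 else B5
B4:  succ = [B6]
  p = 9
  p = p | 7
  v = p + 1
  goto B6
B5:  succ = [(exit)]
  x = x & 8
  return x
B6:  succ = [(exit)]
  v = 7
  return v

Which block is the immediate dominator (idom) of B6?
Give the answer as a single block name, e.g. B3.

idom tree: B1←B0 B2←B1 B3←B0 B4←B0 B5←B0 B6←B0
Dom∩ at merges:
  B4: preds {B1,B3}: {B0,B1} ∩ {B0,B3} = {B0}; idom=B0
  B5: preds {B2,B3}: {B0,B1,B2} ∩ {B0,B3} = {B0}; idom=B0
  B6: preds {B2,B4}: {B0,B1,B2} ∩ {B0,B4} = {B0}; idom=B0

idom(B6) = B0

Answer: B0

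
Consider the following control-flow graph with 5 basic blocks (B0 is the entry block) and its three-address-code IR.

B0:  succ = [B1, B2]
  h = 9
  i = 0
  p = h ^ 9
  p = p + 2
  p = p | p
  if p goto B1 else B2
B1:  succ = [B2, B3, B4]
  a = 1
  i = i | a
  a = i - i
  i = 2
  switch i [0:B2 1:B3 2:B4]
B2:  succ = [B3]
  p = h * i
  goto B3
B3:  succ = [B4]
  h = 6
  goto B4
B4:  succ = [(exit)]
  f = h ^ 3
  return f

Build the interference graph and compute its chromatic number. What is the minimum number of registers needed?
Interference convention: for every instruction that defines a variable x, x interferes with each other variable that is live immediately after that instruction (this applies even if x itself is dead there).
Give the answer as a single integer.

Per-block:
  B0 def {h,i,p} use ∅
  B1 def {a,i} use {i}
  B2 def {p} use {h,i}
  B3 def {h} use ∅
  B4 def {f} use {h}

Liveness:
  B0 li=∅ lo={h,i}
  B1 li={h,i} lo={h,i}
  B2 li={h,i} lo=∅
  B3 li=∅ lo={h}
  B4 li={h} lo=∅

Interfere edges:
  a↔{h,i}
  f↔∅
  h↔{a,i,p}
  i↔{a,h,p}
  p↔{h,i}

Chromatic number:
  clique {a,h,i} ⇒ need ≥ 3
  assign a→c2 f→c0 h→c0 i→c1 p→c2 — no edge inside a register ⇒ χ ≤ 3
  χ = 3

Answer: 3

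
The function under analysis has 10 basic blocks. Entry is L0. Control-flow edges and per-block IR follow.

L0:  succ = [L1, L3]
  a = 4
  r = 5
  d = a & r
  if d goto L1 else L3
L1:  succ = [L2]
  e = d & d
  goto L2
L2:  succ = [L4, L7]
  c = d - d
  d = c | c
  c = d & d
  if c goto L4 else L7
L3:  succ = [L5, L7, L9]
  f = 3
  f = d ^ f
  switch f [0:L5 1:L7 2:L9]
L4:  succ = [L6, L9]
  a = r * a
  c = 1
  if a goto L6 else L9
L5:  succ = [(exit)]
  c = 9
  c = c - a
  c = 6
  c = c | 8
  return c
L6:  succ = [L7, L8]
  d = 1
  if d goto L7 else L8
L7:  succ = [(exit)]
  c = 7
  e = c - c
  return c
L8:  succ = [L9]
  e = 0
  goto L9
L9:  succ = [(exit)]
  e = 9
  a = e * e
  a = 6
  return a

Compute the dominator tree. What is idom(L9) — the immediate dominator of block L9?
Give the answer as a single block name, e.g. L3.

Answer: L0

Derivation:
idom tree: L1←L0 L2←L1 L3←L0 L4←L2 L5←L3 L6←L4 L7←L0 L8←L6 L9←L0
Join-block Dom:
  L7: preds {L2,L3,L6}: {L0,L1,L2} ∩ {L0,L3} ∩ {L0,L1,L2,L4,L6} = {L0}; idom=L0
  L9: preds {L3,L4,L8}: {L0,L3} ∩ {L0,L1,L2,L4} ∩ {L0,L1,L2,L4,L6,L8} = {L0}; idom=L0

idom(L9) = L0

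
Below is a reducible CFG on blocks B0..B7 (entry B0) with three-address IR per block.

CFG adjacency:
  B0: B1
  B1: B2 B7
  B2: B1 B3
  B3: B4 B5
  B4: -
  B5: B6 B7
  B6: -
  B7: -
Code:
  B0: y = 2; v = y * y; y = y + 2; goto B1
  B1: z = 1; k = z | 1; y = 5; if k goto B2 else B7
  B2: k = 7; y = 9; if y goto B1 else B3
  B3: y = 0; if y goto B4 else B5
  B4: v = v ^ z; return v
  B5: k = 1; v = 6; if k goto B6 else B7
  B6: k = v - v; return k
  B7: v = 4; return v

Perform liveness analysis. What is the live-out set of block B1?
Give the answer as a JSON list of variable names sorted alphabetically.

Per-block:
  B0: {v,y} / ∅
  B1: {k,y,z} / ∅
  B2: {k,y} / ∅
  B3: {y} / ∅
  B4: {v} / {v,z}
  B5: {k,v} / ∅
  B6: {k} / {v}
  B7: {v} / ∅

Backward fixpoint:
  live B0: ∅→{v}
  live B1: {v}→{v,z}
  live B2: {v,z}→{v,z}
  live B3: {v,z}→{v,z}
  live B4: {v,z}→∅
  live B5: ∅→{v}
  live B6: {v}→∅
  live B7: ∅→∅

live-out(B1) = ["v", "z"]

Answer: ["v", "z"]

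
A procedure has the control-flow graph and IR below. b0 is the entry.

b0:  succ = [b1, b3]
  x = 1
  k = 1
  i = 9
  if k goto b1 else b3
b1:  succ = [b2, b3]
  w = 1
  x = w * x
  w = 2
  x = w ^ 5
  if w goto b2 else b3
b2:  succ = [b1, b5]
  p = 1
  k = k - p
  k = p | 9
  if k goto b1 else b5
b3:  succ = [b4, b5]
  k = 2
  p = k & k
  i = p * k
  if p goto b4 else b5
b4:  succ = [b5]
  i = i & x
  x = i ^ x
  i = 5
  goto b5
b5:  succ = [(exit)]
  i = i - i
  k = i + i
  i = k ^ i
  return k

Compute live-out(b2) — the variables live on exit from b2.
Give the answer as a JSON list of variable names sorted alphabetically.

def/use:
  b0: {i,k,x} / ∅
  b1: {w,x} / {x}
  b2: {k,p} / {k}
  b3: {i,k,p} / ∅
  b4: {i,x} / {i,x}
  b5: {i,k} / {i}

Live sets:
  b0: in=∅ out={i,k,x}
  b1: in={i,k,x} out={i,k,x}
  b2: in={i,k,x} out={i,k,x}
  b3: in={x} out={i,x}
  b4: in={i,x} out={i}
  b5: in={i} out=∅

live-out(b2) = ["i", "k", "x"]

Answer: ["i", "k", "x"]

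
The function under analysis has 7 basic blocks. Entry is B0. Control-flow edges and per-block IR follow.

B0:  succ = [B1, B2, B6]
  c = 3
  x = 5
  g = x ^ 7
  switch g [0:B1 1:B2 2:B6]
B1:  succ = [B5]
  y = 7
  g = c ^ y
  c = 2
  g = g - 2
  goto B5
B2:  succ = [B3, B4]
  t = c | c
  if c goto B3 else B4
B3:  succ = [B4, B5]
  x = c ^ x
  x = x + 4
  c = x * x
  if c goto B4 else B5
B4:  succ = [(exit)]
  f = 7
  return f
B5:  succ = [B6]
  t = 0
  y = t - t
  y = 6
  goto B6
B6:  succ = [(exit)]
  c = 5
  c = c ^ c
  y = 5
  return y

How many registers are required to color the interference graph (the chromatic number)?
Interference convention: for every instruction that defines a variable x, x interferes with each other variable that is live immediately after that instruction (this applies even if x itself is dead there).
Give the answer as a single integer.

Answer: 3

Working:
Per-block:
  B0: {c,g,x} / ∅
  B1: {c,g,y} / {c}
  B2: {t} / {c}
  B3: {c,x} / {c,x}
  B4: {f} / ∅
  B5: {t,y} / ∅
  B6: {c,y} / ∅

Backward fixpoint:
  live B0: ∅→{c,x}
  live B1: {c}→∅
  live B2: {c,x}→{c,x}
  live B3: {c,x}→∅
  live B4: ∅→∅
  live B5: ∅→∅
  live B6: ∅→∅

Interfere edges:
  c — {g,t,x,y}
  f — ∅
  g — {c,x}
  t — {c,x}
  x — {c,g,t}
  y — {c}

Registers:
  clique {c,g,x} ⇒ need ≥ 3
  assign c→r0 f→r0 g→r2 t→r2 x→r1 y→r1 — no edge inside a register ⇒ χ ≤ 3
  χ = 3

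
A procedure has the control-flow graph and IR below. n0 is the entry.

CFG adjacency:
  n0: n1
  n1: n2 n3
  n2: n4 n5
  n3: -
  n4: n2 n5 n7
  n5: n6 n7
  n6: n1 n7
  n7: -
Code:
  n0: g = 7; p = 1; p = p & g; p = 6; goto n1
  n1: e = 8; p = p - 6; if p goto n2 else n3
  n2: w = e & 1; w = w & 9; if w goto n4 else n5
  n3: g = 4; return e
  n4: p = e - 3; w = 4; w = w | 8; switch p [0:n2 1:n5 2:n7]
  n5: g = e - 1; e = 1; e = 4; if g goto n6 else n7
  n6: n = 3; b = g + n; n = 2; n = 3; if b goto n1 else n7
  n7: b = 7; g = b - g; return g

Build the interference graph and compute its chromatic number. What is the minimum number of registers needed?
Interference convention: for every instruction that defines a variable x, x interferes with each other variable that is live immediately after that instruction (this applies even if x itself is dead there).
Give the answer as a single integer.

def/use:
  n0: {g,p} / ∅
  n1: {e,p} / {p}
  n2: {w} / {e}
  n3: {g} / {e}
  n4: {p,w} / {e}
  n5: {e,g} / {e}
  n6: {b,n} / {g}
  n7: {b,g} / {g}

Live sets:
  live n0: ∅→{g,p}
  live n1: {g,p}→{e,g,p}
  live n2: {e,g,p}→{e,g,p}
  live n3: {e}→∅
  live n4: {e,g}→{e,g,p}
  live n5: {e,p}→{g,p}
  live n6: {g,p}→{g,p}
  live n7: {g}→∅

Interference:
  b↔{g,n,p}
  e↔{g,p,w}
  g↔{b,e,n,p,w}
  n↔{b,g,p}
  p↔{b,e,g,n,w}
  w↔{e,g,p}

Colouring:
  lower bound: {b,g,n,p} mutually conflict ⇒ χ ≥ 4
  assign b→r2 e→r2 g→r0 n→r3 p→r1 w→r3 — no edge inside a register ⇒ χ ≤ 4
  χ = 4

Answer: 4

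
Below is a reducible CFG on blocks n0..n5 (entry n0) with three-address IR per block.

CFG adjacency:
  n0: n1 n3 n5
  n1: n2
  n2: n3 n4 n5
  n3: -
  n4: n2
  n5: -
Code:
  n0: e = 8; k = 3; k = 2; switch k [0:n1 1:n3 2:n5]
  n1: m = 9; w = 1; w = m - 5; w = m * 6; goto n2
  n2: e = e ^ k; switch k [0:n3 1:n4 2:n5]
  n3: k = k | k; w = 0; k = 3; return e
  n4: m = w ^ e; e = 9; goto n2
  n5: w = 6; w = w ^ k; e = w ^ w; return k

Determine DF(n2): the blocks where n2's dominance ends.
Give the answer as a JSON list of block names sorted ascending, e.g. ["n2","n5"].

Answer: ["n2", "n3", "n5"]

Derivation:
idom tree: n1←n0 n2←n1 n3←n0 n4←n2 n5←n0
Join-block Dom:
  n2: preds {n1,n4}: {n0,n1} ∩ {n0,n1,n2,n4} = {n0,n1}; idom=n1
  n3: preds {n0,n2}: {n0} ∩ {n0,n1,n2} = {n0}; idom=n0
  n5: preds {n0,n2}: {n0} ∩ {n0,n1,n2} = {n0}; idom=n0

Frontier:
  join n2 pred n1: · stop@n1
  join n2 pred n4: n4→n2 stop@n1
  join n3 pred n0: · stop@n0
  join n3 pred n2: n2→n1 stop@n0
  join n5 pred n0: · stop@n0
  join n5 pred n2: n2→n1 stop@n0
  n0 → ∅
  n1 → {n3,n5}
  n2 → {n2,n3,n5}
  n3 → ∅
  n4 → {n2}
  n5 → ∅

DF(n2) = ["n2", "n3", "n5"]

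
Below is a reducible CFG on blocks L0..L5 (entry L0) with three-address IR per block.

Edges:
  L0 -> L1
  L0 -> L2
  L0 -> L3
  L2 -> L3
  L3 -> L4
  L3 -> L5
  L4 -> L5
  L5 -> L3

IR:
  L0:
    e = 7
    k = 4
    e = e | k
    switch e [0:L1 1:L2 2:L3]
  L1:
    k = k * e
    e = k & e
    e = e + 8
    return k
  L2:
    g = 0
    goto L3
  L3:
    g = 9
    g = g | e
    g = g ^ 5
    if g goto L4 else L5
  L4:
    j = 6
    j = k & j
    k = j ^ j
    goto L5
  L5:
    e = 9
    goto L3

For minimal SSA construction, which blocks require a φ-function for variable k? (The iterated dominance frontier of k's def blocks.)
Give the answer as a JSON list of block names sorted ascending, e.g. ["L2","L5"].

idom tree: L1←L0 L2←L0 L3←L0 L4←L3 L5←L3
Dom at joins:
  L3: preds {L0,L2,L5}: {L0} ∩ {L0,L2} ∩ {L0,L3,L5} = {L0}; idom=L0
  L5: preds {L3,L4}: {L0,L3} ∩ {L0,L3,L4} = {L0,L3}; idom=L3

DF derivation:
  L3←L0: walk · to L0
  L3←L2: walk L2 to L0
  L3←L5: walk L5→L3 to L0
  L5←L3: walk · to L3
  L5←L4: walk L4 to L3
  L0: DF=∅
  L1: DF=∅
  L2: DF={L3}
  L3: DF={L3}
  L4: DF={L5}
  L5: DF={L3}

φ for k: defs {L0,L1,L4}
  DF⁺ = {L3,L5}

Answer: ["L3", "L5"]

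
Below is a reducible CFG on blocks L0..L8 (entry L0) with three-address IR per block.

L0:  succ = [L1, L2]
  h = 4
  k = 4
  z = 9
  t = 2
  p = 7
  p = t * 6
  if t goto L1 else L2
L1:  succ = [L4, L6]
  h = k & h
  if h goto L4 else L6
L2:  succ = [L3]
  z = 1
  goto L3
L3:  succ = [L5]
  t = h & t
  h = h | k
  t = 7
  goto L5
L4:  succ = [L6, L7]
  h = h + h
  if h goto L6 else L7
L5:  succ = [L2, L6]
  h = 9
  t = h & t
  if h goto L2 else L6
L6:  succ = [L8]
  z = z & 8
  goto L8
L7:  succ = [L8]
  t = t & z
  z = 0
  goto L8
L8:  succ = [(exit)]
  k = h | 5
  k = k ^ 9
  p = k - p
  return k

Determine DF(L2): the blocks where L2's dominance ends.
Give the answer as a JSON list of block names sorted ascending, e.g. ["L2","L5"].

idom tree: L1←L0 L2←L0 L3←L2 L4←L1 L5←L3 L6←L0 L7←L4 L8←L0
Dom at joins:
  L2: preds {L0,L5}: {L0} ∩ {L0,L2,L3,L5} = {L0}; idom=L0
  L6: preds {L1,L4,L5}: {L0,L1} ∩ {L0,L1,L4} ∩ {L0,L2,L3,L5} = {L0}; idom=L0
  L8: preds {L6,L7}: {L0,L6} ∩ {L0,L1,L4,L7} = {L0}; idom=L0

Frontier:
  join L2 pred L0: · stop@L0
  join L2 pred L5: L5→L3→L2 stop@L0
  join L6 pred L1: L1 stop@L0
  join L6 pred L4: L4→L1 stop@L0
  join L6 pred L5: L5→L3→L2 stop@L0
  join L8 pred L6: L6 stop@L0
  join L8 pred L7: L7→L4→L1 stop@L0
  L0: DF=∅
  L1: DF={L6,L8}
  L2: DF={L2,L6}
  L3: DF={L2,L6}
  L4: DF={L6,L8}
  L5: DF={L2,L6}
  L6: DF={L8}
  L7: DF={L8}
  L8: DF=∅

DF(L2) = ["L2", "L6"]

Answer: ["L2", "L6"]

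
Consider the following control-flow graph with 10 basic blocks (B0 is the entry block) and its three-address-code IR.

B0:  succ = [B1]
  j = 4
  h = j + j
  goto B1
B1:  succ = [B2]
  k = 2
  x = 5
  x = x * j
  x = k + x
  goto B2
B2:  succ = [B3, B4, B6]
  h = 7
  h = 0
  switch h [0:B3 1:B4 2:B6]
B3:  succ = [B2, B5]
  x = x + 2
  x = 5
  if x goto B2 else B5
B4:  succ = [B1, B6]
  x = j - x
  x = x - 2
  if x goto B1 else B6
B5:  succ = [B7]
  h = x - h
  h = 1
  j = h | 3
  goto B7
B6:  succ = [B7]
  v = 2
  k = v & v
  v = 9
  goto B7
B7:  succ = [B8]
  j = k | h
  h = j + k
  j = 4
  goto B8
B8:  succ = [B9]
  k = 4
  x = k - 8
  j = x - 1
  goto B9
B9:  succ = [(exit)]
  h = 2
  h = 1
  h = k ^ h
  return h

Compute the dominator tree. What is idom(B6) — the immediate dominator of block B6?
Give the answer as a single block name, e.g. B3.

Answer: B2

Working:
idom tree: B1←B0 B2←B1 B3←B2 B4←B2 B5←B3 B6←B2 B7←B2 B8←B7 B9←B8
Dom at joins:
  B1: preds {B0,B4}: {B0} ∩ {B0,B1,B2,B4} = {B0}; idom=B0
  B2: preds {B1,B3}: {B0,B1} ∩ {B0,B1,B2,B3} = {B0,B1}; idom=B1
  B6: preds {B2,B4}: {B0,B1,B2} ∩ {B0,B1,B2,B4} = {B0,B1,B2}; idom=B2
  B7: preds {B5,B6}: {B0,B1,B2,B3,B5} ∩ {B0,B1,B2,B6} = {B0,B1,B2}; idom=B2

idom(B6) = B2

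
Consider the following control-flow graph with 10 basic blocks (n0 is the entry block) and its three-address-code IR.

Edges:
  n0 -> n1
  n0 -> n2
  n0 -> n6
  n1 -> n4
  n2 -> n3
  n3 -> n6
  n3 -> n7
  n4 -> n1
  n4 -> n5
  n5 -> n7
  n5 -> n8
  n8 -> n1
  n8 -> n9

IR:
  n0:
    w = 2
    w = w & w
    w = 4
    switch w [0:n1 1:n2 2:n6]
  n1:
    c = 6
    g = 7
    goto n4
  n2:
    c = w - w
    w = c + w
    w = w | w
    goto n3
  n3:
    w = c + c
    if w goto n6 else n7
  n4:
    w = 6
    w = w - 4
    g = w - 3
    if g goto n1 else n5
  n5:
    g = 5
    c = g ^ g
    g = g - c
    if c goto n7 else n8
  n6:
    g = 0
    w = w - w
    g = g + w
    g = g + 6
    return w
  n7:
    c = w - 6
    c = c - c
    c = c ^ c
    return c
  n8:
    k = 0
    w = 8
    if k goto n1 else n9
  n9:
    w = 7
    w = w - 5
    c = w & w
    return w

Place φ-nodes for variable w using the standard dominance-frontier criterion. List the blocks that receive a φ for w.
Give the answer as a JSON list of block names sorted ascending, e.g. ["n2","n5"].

idom tree: n1←n0 n2←n0 n3←n2 n4←n1 n5←n4 n6←n0 n7←n0 n8←n5 n9←n8
Join-block Dom:
  n1: preds {n0,n4,n8}: {n0} ∩ {n0,n1,n4} ∩ {n0,n1,n4,n5,n8} = {n0}; idom=n0
  n6: preds {n0,n3}: {n0} ∩ {n0,n2,n3} = {n0}; idom=n0
  n7: preds {n3,n5}: {n0,n2,n3} ∩ {n0,n1,n4,n5} = {n0}; idom=n0

Frontier:
  join n1 pred n0: · stop@n0
  join n1 pred n4: n4→n1 stop@n0
  join n1 pred n8: n8→n5→n4→n1 stop@n0
  join n6 pred n0: · stop@n0
  join n6 pred n3: n3→n2 stop@n0
  join n7 pred n3: n3→n2 stop@n0
  join n7 pred n5: n5→n4→n1 stop@n0
  DF(n0)=∅
  DF(n1)={n1,n7}
  DF(n2)={n6,n7}
  DF(n3)={n6,n7}
  DF(n4)={n1,n7}
  DF(n5)={n1,n7}
  DF(n6)=∅
  DF(n7)=∅
  DF(n8)={n1}
  DF(n9)=∅

φ for w: defs {n0,n2,n3,n4,n6,n8,n9}
  DF⁺ = {n1,n6,n7}

Answer: ["n1", "n6", "n7"]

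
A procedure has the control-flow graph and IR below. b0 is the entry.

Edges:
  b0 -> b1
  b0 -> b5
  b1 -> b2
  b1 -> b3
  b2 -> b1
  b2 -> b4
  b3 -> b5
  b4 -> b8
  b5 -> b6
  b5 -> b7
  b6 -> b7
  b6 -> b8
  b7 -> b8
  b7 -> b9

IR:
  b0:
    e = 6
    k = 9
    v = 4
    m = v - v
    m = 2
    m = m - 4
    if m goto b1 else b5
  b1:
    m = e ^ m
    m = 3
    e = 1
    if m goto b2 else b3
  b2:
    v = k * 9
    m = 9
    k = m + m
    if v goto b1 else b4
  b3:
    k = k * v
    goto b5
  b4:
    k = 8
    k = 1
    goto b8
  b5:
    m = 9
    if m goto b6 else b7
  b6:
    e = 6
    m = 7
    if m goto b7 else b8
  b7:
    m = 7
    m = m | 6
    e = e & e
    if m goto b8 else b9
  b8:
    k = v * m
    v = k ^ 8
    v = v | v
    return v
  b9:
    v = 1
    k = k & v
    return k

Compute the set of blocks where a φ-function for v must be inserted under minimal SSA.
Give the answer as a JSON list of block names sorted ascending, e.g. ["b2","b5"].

Answer: ["b1", "b5", "b8"]

Analysis:
idom tree: b1←b0 b2←b1 b3←b1 b4←b2 b5←b0 b6←b5 b7←b5 b8←b0 b9←b7
Dom at joins:
  b1: preds {b0,b2}: {b0} ∩ {b0,b1,b2} = {b0}; idom=b0
  b5: preds {b0,b3}: {b0} ∩ {b0,b1,b3} = {b0}; idom=b0
  b7: preds {b5,b6}: {b0,b5} ∩ {b0,b5,b6} = {b0,b5}; idom=b5
  b8: preds {b4,b6,b7}: {b0,b1,b2,b4} ∩ {b0,b5,b6} ∩ {b0,b5,b7} = {b0}; idom=b0

Frontier:
  b1←b0: walk · to b0
  b1←b2: walk b2→b1 to b0
  b5←b0: walk · to b0
  b5←b3: walk b3→b1 to b0
  b7←b5: walk · to b5
  b7←b6: walk b6 to b5
  b8←b4: walk b4→b2→b1 to b0
  b8←b6: walk b6→b5 to b0
  b8←b7: walk b7→b5 to b0
  b0: DF=∅
  b1: DF={b1,b5,b8}
  b2: DF={b1,b8}
  b3: DF={b5}
  b4: DF={b8}
  b5: DF={b8}
  b6: DF={b7,b8}
  b7: DF={b8}
  b8: DF=∅
  b9: DF=∅

φ for v: defs {b0,b2,b8,b9}
  DF⁺ = {b1,b5,b8}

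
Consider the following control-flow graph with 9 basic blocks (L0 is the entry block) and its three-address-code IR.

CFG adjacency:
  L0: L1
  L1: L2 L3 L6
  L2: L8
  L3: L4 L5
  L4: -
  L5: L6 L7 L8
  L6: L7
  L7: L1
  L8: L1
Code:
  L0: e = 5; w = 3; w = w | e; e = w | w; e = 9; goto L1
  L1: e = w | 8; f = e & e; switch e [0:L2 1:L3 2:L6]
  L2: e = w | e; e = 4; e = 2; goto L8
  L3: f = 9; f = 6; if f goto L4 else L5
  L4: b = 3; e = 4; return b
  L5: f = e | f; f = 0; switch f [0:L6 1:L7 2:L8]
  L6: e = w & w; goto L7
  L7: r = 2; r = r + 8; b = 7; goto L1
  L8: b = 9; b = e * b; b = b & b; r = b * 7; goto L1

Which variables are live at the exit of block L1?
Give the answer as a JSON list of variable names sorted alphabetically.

def/use:
  L0: {e,w} / ∅
  L1: {e,f} / {w}
  L2: {e} / {e,w}
  L3: {f} / ∅
  L4: {b,e} / ∅
  L5: {f} / {e,f}
  L6: {e} / {w}
  L7: {b,r} / ∅
  L8: {b,r} / {e}

Liveness:
  live L0: ∅→{w}
  live L1: {w}→{e,w}
  live L2: {e,w}→{e,w}
  live L3: {e,w}→{e,f,w}
  live L4: ∅→∅
  live L5: {e,f,w}→{e,w}
  live L6: {w}→{w}
  live L7: {w}→{w}
  live L8: {e,w}→{w}

live-out(L1) = ["e", "w"]

Answer: ["e", "w"]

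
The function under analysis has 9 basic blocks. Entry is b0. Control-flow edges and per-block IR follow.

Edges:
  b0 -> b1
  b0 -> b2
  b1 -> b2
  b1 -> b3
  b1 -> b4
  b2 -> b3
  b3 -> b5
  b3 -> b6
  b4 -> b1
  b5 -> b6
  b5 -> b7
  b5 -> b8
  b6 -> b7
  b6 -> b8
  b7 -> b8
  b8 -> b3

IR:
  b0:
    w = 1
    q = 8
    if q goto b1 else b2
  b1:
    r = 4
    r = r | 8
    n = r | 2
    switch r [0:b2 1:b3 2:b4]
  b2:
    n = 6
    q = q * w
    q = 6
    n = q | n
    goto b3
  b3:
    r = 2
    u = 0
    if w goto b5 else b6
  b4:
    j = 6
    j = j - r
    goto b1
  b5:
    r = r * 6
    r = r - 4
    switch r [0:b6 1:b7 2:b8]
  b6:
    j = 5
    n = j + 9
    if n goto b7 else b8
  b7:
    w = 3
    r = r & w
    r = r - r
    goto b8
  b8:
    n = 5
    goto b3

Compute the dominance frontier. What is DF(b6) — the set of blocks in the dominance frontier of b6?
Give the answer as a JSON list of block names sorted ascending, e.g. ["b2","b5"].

idom tree: b1←b0 b2←b0 b3←b0 b4←b1 b5←b3 b6←b3 b7←b3 b8←b3
Join-block Dom:
  b1: preds {b0,b4}: {b0} ∩ {b0,b1,b4} = {b0}; idom=b0
  b2: preds {b0,b1}: {b0} ∩ {b0,b1} = {b0}; idom=b0
  b3: preds {b1,b2,b8}: {b0,b1} ∩ {b0,b2} ∩ {b0,b3,b8} = {b0}; idom=b0
  b6: preds {b3,b5}: {b0,b3} ∩ {b0,b3,b5} = {b0,b3}; idom=b3
  b7: preds {b5,b6}: {b0,b3,b5} ∩ {b0,b3,b6} = {b0,b3}; idom=b3
  b8: preds {b5,b6,b7}: {b0,b3,b5} ∩ {b0,b3,b6} ∩ {b0,b3,b7} = {b0,b3}; idom=b3

Frontier:
  b1←b0: walk · to b0
  b1←b4: walk b4→b1 to b0
  b2←b0: walk · to b0
  b2←b1: walk b1 to b0
  b3←b1: walk b1 to b0
  b3←b2: walk b2 to b0
  b3←b8: walk b8→b3 to b0
  b6←b3: walk · to b3
  b6←b5: walk b5 to b3
  b7←b5: walk b5 to b3
  b7←b6: walk b6 to b3
  b8←b5: walk b5 to b3
  b8←b6: walk b6 to b3
  b8←b7: walk b7 to b3
  b0 → ∅
  b1 → {b1,b2,b3}
  b2 → {b3}
  b3 → {b3}
  b4 → {b1}
  b5 → {b6,b7,b8}
  b6 → {b7,b8}
  b7 → {b8}
  b8 → {b3}

DF(b6) = ["b7", "b8"]

Answer: ["b7", "b8"]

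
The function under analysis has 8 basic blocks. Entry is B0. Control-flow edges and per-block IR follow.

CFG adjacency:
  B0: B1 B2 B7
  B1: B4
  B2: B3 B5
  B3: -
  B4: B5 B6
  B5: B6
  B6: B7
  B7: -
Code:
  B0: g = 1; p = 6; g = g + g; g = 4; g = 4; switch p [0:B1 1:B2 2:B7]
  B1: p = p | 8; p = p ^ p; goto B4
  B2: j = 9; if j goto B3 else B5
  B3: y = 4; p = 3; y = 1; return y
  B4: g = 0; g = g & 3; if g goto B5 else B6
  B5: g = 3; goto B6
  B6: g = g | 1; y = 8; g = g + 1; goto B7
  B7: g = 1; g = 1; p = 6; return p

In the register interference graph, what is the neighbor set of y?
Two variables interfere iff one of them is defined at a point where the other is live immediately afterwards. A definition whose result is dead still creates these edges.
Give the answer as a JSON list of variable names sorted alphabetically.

Answer: ["g"]

Analysis:
Block summaries:
  B0: {g,p} / ∅
  B1: {p} / {p}
  B2: {j} / ∅
  B3: {p,y} / ∅
  B4: {g} / ∅
  B5: {g} / ∅
  B6: {g,y} / {g}
  B7: {g,p} / ∅

Backward fixpoint:
  live B0: ∅→{p}
  live B1: {p}→∅
  live B2: ∅→∅
  live B3: ∅→∅
  live B4: ∅→{g}
  live B5: ∅→{g}
  live B6: {g}→∅
  live B7: ∅→∅

Conflict graph:
  g: {p,y}
  j: ∅
  p: {g}
  y: {g}

N(y) = ["g"]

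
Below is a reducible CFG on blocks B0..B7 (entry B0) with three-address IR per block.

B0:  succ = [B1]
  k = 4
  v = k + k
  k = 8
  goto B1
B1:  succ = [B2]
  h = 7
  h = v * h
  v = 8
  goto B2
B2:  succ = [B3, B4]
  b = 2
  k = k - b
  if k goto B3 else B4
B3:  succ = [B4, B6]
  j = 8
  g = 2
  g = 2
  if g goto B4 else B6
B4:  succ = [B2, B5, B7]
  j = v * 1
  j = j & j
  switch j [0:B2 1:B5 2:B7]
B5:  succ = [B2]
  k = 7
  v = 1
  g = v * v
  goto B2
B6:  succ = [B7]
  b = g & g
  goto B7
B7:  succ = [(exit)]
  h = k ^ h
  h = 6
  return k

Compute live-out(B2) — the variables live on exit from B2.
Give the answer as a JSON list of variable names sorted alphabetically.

Answer: ["h", "k", "v"]

Derivation:
Per-block:
  B0 def {k,v} use ∅
  B1 def {h,v} use {v}
  B2 def {b,k} use {k}
  B3 def {g,j} use ∅
  B4 def {j} use {v}
  B5 def {g,k,v} use ∅
  B6 def {b} use {g}
  B7 def {h} use {h,k}

Backward fixpoint:
  B0 li=∅ lo={k,v}
  B1 li={k,v} lo={h,k,v}
  B2 li={h,k,v} lo={h,k,v}
  B3 li={h,k,v} lo={g,h,k,v}
  B4 li={h,k,v} lo={h,k,v}
  B5 li={h} lo={h,k,v}
  B6 li={g,h,k} lo={h,k}
  B7 li={h,k} lo=∅

live-out(B2) = ["h", "k", "v"]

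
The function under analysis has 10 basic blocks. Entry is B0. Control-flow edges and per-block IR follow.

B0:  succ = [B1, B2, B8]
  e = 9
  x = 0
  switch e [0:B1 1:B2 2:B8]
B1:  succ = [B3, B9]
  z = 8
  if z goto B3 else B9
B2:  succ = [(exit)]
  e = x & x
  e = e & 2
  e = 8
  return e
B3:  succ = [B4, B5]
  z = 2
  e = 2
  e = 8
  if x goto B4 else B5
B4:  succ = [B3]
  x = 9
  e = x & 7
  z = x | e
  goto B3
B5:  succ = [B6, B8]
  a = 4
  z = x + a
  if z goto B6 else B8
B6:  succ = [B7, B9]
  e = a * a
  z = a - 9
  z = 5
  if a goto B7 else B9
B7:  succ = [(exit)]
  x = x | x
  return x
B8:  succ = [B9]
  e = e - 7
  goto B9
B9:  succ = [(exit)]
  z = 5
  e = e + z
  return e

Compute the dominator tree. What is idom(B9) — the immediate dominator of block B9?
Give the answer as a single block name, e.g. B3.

Answer: B0

Working:
idom tree: B1←B0 B2←B0 B3←B1 B4←B3 B5←B3 B6←B5 B7←B6 B8←B0 B9←B0
Join-block Dom:
  B3: preds {B1,B4}: {B0,B1} ∩ {B0,B1,B3,B4} = {B0,B1}; idom=B1
  B8: preds {B0,B5}: {B0} ∩ {B0,B1,B3,B5} = {B0}; idom=B0
  B9: preds {B1,B6,B8}: {B0,B1} ∩ {B0,B1,B3,B5,B6} ∩ {B0,B8} = {B0}; idom=B0

idom(B9) = B0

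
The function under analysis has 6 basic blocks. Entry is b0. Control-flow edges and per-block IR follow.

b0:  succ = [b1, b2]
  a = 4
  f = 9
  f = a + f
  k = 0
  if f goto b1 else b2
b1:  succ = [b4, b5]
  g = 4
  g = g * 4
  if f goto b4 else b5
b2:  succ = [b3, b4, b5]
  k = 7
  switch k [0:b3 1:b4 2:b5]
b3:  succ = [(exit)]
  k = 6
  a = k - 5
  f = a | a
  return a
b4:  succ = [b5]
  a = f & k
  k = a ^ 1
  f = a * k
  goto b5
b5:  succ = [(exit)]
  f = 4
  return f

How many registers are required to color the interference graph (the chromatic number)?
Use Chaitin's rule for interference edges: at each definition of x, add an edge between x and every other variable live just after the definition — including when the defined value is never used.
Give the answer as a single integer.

Answer: 3

Analysis:
def/use:
  b0: def={a,f,k} ue=∅
  b1: def={g} ue={f}
  b2: def={k} ue=∅
  b3: def={a,f,k} ue=∅
  b4: def={a,f,k} ue={f,k}
  b5: def={f} ue=∅

Backward fixpoint:
  live b0: ∅→{f,k}
  live b1: {f,k}→{f,k}
  live b2: {f}→{f,k}
  live b3: ∅→∅
  live b4: {f,k}→∅
  live b5: ∅→∅

Interference:
  a↔{f,k}
  f↔{a,g,k}
  g↔{f,k}
  k↔{a,f,g}

Chromatic number:
  {a,f,k} pairwise interfere (3-clique) ⇒ χ ≥ 3
  3-colouring: r0={f}  r1={k}  r2={a,g}
  χ = 3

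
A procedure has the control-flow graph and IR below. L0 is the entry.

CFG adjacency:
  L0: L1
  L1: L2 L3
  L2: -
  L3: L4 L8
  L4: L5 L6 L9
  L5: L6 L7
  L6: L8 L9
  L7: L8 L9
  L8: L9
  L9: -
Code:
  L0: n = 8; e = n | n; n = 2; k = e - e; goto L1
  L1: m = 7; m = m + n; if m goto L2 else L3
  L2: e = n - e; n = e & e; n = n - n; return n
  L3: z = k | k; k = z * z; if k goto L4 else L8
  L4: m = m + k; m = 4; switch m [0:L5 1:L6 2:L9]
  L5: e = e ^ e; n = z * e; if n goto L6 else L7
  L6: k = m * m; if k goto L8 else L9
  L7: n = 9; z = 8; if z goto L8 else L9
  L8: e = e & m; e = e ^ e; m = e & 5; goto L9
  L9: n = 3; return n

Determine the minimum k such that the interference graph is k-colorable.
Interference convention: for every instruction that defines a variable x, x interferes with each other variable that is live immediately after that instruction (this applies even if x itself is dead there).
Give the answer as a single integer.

Answer: 4

Analysis:
def/use:
  L0 def {e,k,n} use ∅
  L1 def {m} use {n}
  L2 def {e,n} use {e,n}
  L3 def {k,z} use {k}
  L4 def {m} use {k,m}
  L5 def {e,n} use {e,z}
  L6 def {k} use {m}
  L7 def {n,z} use ∅
  L8 def {e,m} use {e,m}
  L9 def {n} use ∅

Liveness:
  live L0: ∅→{e,k,n}
  live L1: {e,k,n}→{e,k,m,n}
  live L2: {e,n}→∅
  live L3: {e,k,m}→{e,k,m,z}
  live L4: {e,k,m,z}→{e,m,z}
  live L5: {e,m,z}→{e,m}
  live L6: {e,m}→{e,m}
  live L7: {e,m}→{e,m}
  live L8: {e,m}→∅
  live L9: ∅→∅

Interference:
  e↔{k,m,n,z}
  k↔{e,m,n,z}
  m↔{e,k,n,z}
  n↔{e,k,m}
  z↔{e,k,m}

Registers:
  lower bound: {e,k,m,n} mutually conflict ⇒ χ ≥ 4
  assign e→R0 k→R1 m→R2 n→R3 z→R3 — no edge inside a register ⇒ χ ≤ 4
  χ = 4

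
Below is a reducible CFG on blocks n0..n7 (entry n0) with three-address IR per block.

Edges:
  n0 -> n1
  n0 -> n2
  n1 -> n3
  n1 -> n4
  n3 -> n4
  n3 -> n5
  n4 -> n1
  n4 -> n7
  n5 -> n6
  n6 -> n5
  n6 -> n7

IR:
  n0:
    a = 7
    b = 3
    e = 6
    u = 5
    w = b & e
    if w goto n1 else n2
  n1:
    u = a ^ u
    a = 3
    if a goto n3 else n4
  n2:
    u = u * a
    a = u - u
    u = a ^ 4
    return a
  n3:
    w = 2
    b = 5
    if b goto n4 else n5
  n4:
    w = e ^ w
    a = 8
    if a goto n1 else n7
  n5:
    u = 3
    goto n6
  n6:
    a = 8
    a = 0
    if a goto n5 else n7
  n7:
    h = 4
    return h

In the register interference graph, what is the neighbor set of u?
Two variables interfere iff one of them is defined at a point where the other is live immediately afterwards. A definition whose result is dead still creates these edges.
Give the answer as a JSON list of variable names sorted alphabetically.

def/use:
  n0: def={a,b,e,u,w} ue=∅
  n1: def={a,u} ue={a,u}
  n2: def={a,u} ue={a,u}
  n3: def={b,w} ue=∅
  n4: def={a,w} ue={e,w}
  n5: def={u} ue=∅
  n6: def={a} ue=∅
  n7: def={h} ue=∅

Backward fixpoint:
  n0 li=∅ lo={a,e,u,w}
  n1 li={a,e,u,w} lo={e,u,w}
  n2 li={a,u} lo=∅
  n3 li={e,u} lo={e,u,w}
  n4 li={e,u,w} lo={a,e,u,w}
  n5 li=∅ lo=∅
  n6 li=∅ lo=∅
  n7 li=∅ lo=∅

Interference:
  a↔{b,e,u,w}
  b↔{a,e,u,w}
  e↔{a,b,u,w}
  h↔∅
  u↔{a,b,e,w}
  w↔{a,b,e,u}

N(u) = ["a", "b", "e", "w"]

Answer: ["a", "b", "e", "w"]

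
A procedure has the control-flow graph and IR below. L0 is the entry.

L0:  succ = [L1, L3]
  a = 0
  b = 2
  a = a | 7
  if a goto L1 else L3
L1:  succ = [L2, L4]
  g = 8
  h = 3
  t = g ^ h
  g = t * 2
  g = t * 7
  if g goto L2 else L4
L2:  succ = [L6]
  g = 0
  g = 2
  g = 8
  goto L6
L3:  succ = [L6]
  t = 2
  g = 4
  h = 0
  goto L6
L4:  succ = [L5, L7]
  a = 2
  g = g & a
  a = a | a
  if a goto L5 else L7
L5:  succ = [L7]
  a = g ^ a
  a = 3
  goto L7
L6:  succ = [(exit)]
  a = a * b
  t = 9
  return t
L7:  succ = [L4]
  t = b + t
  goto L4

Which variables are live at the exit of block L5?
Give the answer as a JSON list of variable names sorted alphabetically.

def/use:
  L0: def={a,b} ue=∅
  L1: def={g,h,t} ue=∅
  L2: def={g} ue=∅
  L3: def={g,h,t} ue=∅
  L4: def={a,g} ue={g}
  L5: def={a} ue={a,g}
  L6: def={a,t} ue={a,b}
  L7: def={t} ue={b,t}

Backward fixpoint:
  L0 li=∅ lo={a,b}
  L1 li={a,b} lo={a,b,g,t}
  L2 li={a,b} lo={a,b}
  L3 li={a,b} lo={a,b}
  L4 li={b,g,t} lo={a,b,g,t}
  L5 li={a,b,g,t} lo={b,g,t}
  L6 li={a,b} lo=∅
  L7 li={b,g,t} lo={b,g,t}

live-out(L5) = ["b", "g", "t"]

Answer: ["b", "g", "t"]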